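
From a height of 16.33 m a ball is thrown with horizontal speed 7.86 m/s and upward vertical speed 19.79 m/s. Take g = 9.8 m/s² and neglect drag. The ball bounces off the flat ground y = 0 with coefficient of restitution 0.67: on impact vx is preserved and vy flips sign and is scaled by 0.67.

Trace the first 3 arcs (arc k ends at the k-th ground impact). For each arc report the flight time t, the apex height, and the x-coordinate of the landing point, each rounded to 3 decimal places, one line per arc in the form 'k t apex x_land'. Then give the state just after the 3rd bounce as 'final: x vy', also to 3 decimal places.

Arc 1: start y=16.330, vy=19.790 → t=4.742, apex=36.312, x_land=37.269, impact vy=-26.678
  bounce: vy ← 0.67·26.678 = 17.874
Arc 2: start y=0.000, vy=17.874 → t=3.648, apex=16.300, x_land=65.941, impact vy=-17.874
  bounce: vy ← 0.67·17.874 = 11.976
Arc 3: start y=0.000, vy=11.976 → t=2.444, apex=7.317, x_land=85.151, impact vy=-11.976
  bounce: vy ← 0.67·11.976 = 8.024

1 4.742 36.312 37.269
2 3.648 16.300 65.941
3 2.444 7.317 85.151
final: 85.151 8.024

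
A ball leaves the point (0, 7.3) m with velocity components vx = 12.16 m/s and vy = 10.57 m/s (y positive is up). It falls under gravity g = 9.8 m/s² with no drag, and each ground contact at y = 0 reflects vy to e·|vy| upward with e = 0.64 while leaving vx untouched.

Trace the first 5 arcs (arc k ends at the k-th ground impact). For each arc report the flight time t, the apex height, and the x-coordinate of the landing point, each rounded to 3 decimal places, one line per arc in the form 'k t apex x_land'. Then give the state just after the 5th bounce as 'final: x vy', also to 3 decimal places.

1 2.707 13.000 32.922
2 2.085 5.325 58.275
3 1.334 2.181 74.500
4 0.854 0.893 84.885
5 0.547 0.366 91.531
final: 91.531 1.714

Arc 1: start y=7.300, vy=10.570 → t=2.707, apex=13.000, x_land=32.922, impact vy=-15.963
  bounce: vy ← 0.64·15.963 = 10.216
Arc 2: start y=0.000, vy=10.216 → t=2.085, apex=5.325, x_land=58.275, impact vy=-10.216
  bounce: vy ← 0.64·10.216 = 6.538
Arc 3: start y=0.000, vy=6.538 → t=1.334, apex=2.181, x_land=74.500, impact vy=-6.538
  bounce: vy ← 0.64·6.538 = 4.185
Arc 4: start y=0.000, vy=4.185 → t=0.854, apex=0.893, x_land=84.885, impact vy=-4.185
  bounce: vy ← 0.64·4.185 = 2.678
Arc 5: start y=0.000, vy=2.678 → t=0.547, apex=0.366, x_land=91.531, impact vy=-2.678
  bounce: vy ← 0.64·2.678 = 1.714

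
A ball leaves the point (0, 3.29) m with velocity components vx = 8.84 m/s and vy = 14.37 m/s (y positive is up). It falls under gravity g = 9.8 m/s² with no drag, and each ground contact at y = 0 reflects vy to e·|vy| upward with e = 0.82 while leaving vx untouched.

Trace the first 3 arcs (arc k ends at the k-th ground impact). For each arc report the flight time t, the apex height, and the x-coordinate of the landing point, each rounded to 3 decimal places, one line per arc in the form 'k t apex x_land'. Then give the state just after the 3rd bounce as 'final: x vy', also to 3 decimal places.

Arc 1: start y=3.290, vy=14.370 → t=3.146, apex=13.826, x_land=27.811, impact vy=-16.461
  bounce: vy ← 0.82·16.461 = 13.498
Arc 2: start y=0.000, vy=13.498 → t=2.755, apex=9.296, x_land=52.164, impact vy=-13.498
  bounce: vy ← 0.82·13.498 = 11.069
Arc 3: start y=0.000, vy=11.069 → t=2.259, apex=6.251, x_land=72.132, impact vy=-11.069
  bounce: vy ← 0.82·11.069 = 9.076

1 3.146 13.826 27.811
2 2.755 9.296 52.164
3 2.259 6.251 72.132
final: 72.132 9.076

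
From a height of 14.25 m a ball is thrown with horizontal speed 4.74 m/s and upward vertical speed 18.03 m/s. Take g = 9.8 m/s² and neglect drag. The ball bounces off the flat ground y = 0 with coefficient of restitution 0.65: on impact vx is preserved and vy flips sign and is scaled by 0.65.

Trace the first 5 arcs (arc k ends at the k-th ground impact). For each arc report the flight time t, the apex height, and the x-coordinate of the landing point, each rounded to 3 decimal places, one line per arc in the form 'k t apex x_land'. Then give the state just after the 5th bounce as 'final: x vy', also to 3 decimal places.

Arc 1: start y=14.250, vy=18.030 → t=4.348, apex=30.836, x_land=20.611, impact vy=-24.584
  bounce: vy ← 0.65·24.584 = 15.980
Arc 2: start y=0.000, vy=15.980 → t=3.261, apex=13.028, x_land=36.069, impact vy=-15.980
  bounce: vy ← 0.65·15.980 = 10.387
Arc 3: start y=0.000, vy=10.387 → t=2.120, apex=5.504, x_land=46.117, impact vy=-10.387
  bounce: vy ← 0.65·10.387 = 6.751
Arc 4: start y=0.000, vy=6.751 → t=1.378, apex=2.326, x_land=52.648, impact vy=-6.751
  bounce: vy ← 0.65·6.751 = 4.388
Arc 5: start y=0.000, vy=4.388 → t=0.896, apex=0.983, x_land=56.893, impact vy=-4.388
  bounce: vy ← 0.65·4.388 = 2.852

1 4.348 30.836 20.611
2 3.261 13.028 36.069
3 2.120 5.504 46.117
4 1.378 2.326 52.648
5 0.896 0.983 56.893
final: 56.893 2.852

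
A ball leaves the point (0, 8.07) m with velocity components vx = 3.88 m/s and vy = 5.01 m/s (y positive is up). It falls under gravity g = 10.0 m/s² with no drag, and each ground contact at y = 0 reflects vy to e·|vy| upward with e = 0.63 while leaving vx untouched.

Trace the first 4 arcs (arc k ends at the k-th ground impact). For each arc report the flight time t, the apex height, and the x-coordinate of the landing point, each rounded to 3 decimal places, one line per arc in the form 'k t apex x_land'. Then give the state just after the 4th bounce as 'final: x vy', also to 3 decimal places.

Arc 1: start y=8.070, vy=5.010 → t=1.867, apex=9.325, x_land=7.243, impact vy=-13.657
  bounce: vy ← 0.63·13.657 = 8.604
Arc 2: start y=0.000, vy=8.604 → t=1.721, apex=3.701, x_land=13.919, impact vy=-8.604
  bounce: vy ← 0.63·8.604 = 5.420
Arc 3: start y=0.000, vy=5.420 → t=1.084, apex=1.469, x_land=18.125, impact vy=-5.420
  bounce: vy ← 0.63·5.420 = 3.415
Arc 4: start y=0.000, vy=3.415 → t=0.683, apex=0.583, x_land=20.775, impact vy=-3.415
  bounce: vy ← 0.63·3.415 = 2.151

1 1.867 9.325 7.243
2 1.721 3.701 13.919
3 1.084 1.469 18.125
4 0.683 0.583 20.775
final: 20.775 2.151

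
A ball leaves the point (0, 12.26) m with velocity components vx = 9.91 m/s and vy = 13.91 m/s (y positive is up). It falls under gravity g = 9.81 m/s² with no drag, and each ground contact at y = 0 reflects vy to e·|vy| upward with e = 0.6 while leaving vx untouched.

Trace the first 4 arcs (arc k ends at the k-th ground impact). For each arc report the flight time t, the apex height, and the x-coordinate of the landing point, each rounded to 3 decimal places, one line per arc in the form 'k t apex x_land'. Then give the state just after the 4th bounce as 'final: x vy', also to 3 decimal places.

Arc 1: start y=12.260, vy=13.910 → t=3.542, apex=22.122, x_land=35.098, impact vy=-20.833
  bounce: vy ← 0.6·20.833 = 12.500
Arc 2: start y=0.000, vy=12.500 → t=2.548, apex=7.964, x_land=60.352, impact vy=-12.500
  bounce: vy ← 0.6·12.500 = 7.500
Arc 3: start y=0.000, vy=7.500 → t=1.529, apex=2.867, x_land=75.505, impact vy=-7.500
  bounce: vy ← 0.6·7.500 = 4.500
Arc 4: start y=0.000, vy=4.500 → t=0.917, apex=1.032, x_land=84.597, impact vy=-4.500
  bounce: vy ← 0.6·4.500 = 2.700

1 3.542 22.122 35.098
2 2.548 7.964 60.352
3 1.529 2.867 75.505
4 0.917 1.032 84.597
final: 84.597 2.700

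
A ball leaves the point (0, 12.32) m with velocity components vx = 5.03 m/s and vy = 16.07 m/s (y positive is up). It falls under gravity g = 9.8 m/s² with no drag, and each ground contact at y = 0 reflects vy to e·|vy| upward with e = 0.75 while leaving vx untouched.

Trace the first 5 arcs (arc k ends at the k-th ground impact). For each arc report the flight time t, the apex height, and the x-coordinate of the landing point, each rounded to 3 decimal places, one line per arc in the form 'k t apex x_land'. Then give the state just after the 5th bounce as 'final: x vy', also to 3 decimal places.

Arc 1: start y=12.320, vy=16.070 → t=3.921, apex=25.496, x_land=19.722, impact vy=-22.354
  bounce: vy ← 0.75·22.354 = 16.766
Arc 2: start y=0.000, vy=16.766 → t=3.422, apex=14.341, x_land=36.932, impact vy=-16.766
  bounce: vy ← 0.75·16.766 = 12.574
Arc 3: start y=0.000, vy=12.574 → t=2.566, apex=8.067, x_land=49.840, impact vy=-12.574
  bounce: vy ← 0.75·12.574 = 9.431
Arc 4: start y=0.000, vy=9.431 → t=1.925, apex=4.538, x_land=59.521, impact vy=-9.431
  bounce: vy ← 0.75·9.431 = 7.073
Arc 5: start y=0.000, vy=7.073 → t=1.443, apex=2.552, x_land=66.782, impact vy=-7.073
  bounce: vy ← 0.75·7.073 = 5.305

1 3.921 25.496 19.722
2 3.422 14.341 36.932
3 2.566 8.067 49.840
4 1.925 4.538 59.521
5 1.443 2.552 66.782
final: 66.782 5.305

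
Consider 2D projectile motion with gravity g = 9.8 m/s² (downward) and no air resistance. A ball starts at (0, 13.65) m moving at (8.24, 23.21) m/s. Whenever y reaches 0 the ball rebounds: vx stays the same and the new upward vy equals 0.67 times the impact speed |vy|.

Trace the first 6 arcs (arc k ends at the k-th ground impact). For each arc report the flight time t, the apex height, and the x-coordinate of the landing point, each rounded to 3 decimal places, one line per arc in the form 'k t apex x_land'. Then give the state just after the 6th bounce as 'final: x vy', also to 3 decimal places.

1 5.266 41.135 43.390
2 3.883 18.465 75.382
3 2.601 8.289 96.816
4 1.743 3.721 111.177
5 1.168 1.670 120.799
6 0.782 0.750 127.246
final: 127.246 2.569

Arc 1: start y=13.650, vy=23.210 → t=5.266, apex=41.135, x_land=43.390, impact vy=-28.394
  bounce: vy ← 0.67·28.394 = 19.024
Arc 2: start y=0.000, vy=19.024 → t=3.883, apex=18.465, x_land=75.382, impact vy=-19.024
  bounce: vy ← 0.67·19.024 = 12.746
Arc 3: start y=0.000, vy=12.746 → t=2.601, apex=8.289, x_land=96.816, impact vy=-12.746
  bounce: vy ← 0.67·12.746 = 8.540
Arc 4: start y=0.000, vy=8.540 → t=1.743, apex=3.721, x_land=111.177, impact vy=-8.540
  bounce: vy ← 0.67·8.540 = 5.722
Arc 5: start y=0.000, vy=5.722 → t=1.168, apex=1.670, x_land=120.799, impact vy=-5.722
  bounce: vy ← 0.67·5.722 = 3.834
Arc 6: start y=0.000, vy=3.834 → t=0.782, apex=0.750, x_land=127.246, impact vy=-3.834
  bounce: vy ← 0.67·3.834 = 2.569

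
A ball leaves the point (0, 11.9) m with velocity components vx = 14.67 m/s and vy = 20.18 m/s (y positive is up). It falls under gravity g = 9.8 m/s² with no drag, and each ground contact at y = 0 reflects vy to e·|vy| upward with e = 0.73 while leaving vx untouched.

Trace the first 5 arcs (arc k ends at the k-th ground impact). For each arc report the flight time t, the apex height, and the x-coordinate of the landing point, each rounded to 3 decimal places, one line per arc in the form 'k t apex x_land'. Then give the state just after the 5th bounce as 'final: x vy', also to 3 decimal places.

Arc 1: start y=11.900, vy=20.180 → t=4.642, apex=32.677, x_land=68.092, impact vy=-25.308
  bounce: vy ← 0.73·25.308 = 18.475
Arc 2: start y=0.000, vy=18.475 → t=3.770, apex=17.414, x_land=123.403, impact vy=-18.475
  bounce: vy ← 0.73·18.475 = 13.486
Arc 3: start y=0.000, vy=13.486 → t=2.752, apex=9.280, x_land=163.779, impact vy=-13.486
  bounce: vy ← 0.73·13.486 = 9.845
Arc 4: start y=0.000, vy=9.845 → t=2.009, apex=4.945, x_land=193.254, impact vy=-9.845
  bounce: vy ← 0.73·9.845 = 7.187
Arc 5: start y=0.000, vy=7.187 → t=1.467, apex=2.635, x_land=214.771, impact vy=-7.187
  bounce: vy ← 0.73·7.187 = 5.246

1 4.642 32.677 68.092
2 3.770 17.414 123.403
3 2.752 9.280 163.779
4 2.009 4.945 193.254
5 1.467 2.635 214.771
final: 214.771 5.246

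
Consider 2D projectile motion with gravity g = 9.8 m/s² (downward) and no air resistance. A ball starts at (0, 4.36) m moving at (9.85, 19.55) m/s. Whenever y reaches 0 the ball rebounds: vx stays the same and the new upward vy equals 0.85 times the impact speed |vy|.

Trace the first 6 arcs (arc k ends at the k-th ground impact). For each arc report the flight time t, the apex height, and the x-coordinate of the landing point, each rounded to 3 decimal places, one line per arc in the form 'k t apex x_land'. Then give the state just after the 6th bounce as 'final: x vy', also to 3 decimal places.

Arc 1: start y=4.360, vy=19.550 → t=4.202, apex=23.860, x_land=41.385, impact vy=-21.625
  bounce: vy ← 0.85·21.625 = 18.382
Arc 2: start y=0.000, vy=18.382 → t=3.751, apex=17.239, x_land=78.336, impact vy=-18.382
  bounce: vy ← 0.85·18.382 = 15.624
Arc 3: start y=0.000, vy=15.624 → t=3.189, apex=12.455, x_land=109.744, impact vy=-15.624
  bounce: vy ← 0.85·15.624 = 13.281
Arc 4: start y=0.000, vy=13.281 → t=2.710, apex=8.999, x_land=136.441, impact vy=-13.281
  bounce: vy ← 0.85·13.281 = 11.289
Arc 5: start y=0.000, vy=11.289 → t=2.304, apex=6.502, x_land=159.134, impact vy=-11.289
  bounce: vy ← 0.85·11.289 = 9.595
Arc 6: start y=0.000, vy=9.595 → t=1.958, apex=4.697, x_land=178.422, impact vy=-9.595
  bounce: vy ← 0.85·9.595 = 8.156

1 4.202 23.860 41.385
2 3.751 17.239 78.336
3 3.189 12.455 109.744
4 2.710 8.999 136.441
5 2.304 6.502 159.134
6 1.958 4.697 178.422
final: 178.422 8.156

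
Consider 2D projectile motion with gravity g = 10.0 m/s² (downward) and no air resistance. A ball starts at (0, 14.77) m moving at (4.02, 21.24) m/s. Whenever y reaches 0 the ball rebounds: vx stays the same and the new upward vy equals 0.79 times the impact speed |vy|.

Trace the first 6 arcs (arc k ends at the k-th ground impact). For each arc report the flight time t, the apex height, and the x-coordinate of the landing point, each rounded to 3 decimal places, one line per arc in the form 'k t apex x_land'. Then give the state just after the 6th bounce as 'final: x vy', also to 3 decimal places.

Arc 1: start y=14.770, vy=21.240 → t=4.856, apex=37.327, x_land=19.522, impact vy=-27.323
  bounce: vy ← 0.79·27.323 = 21.585
Arc 2: start y=0.000, vy=21.585 → t=4.317, apex=23.296, x_land=36.877, impact vy=-21.585
  bounce: vy ← 0.79·21.585 = 17.052
Arc 3: start y=0.000, vy=17.052 → t=3.410, apex=14.539, x_land=50.587, impact vy=-17.052
  bounce: vy ← 0.79·17.052 = 13.471
Arc 4: start y=0.000, vy=13.471 → t=2.694, apex=9.074, x_land=61.417, impact vy=-13.471
  bounce: vy ← 0.79·13.471 = 10.642
Arc 5: start y=0.000, vy=10.642 → t=2.128, apex=5.663, x_land=69.974, impact vy=-10.642
  bounce: vy ← 0.79·10.642 = 8.407
Arc 6: start y=0.000, vy=8.407 → t=1.681, apex=3.534, x_land=76.733, impact vy=-8.407
  bounce: vy ← 0.79·8.407 = 6.642

1 4.856 37.327 19.522
2 4.317 23.296 36.877
3 3.410 14.539 50.587
4 2.694 9.074 61.417
5 2.128 5.663 69.974
6 1.681 3.534 76.733
final: 76.733 6.642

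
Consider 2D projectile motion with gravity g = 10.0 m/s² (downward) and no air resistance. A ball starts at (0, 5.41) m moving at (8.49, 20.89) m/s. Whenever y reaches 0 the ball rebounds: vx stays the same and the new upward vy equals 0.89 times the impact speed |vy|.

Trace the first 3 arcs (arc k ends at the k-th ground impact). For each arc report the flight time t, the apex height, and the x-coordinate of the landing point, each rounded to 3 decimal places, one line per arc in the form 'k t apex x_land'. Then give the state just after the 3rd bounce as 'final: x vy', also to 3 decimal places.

1 4.423 27.230 37.548
2 4.154 21.569 72.815
3 3.697 17.084 104.202
final: 104.202 16.452

Arc 1: start y=5.410, vy=20.890 → t=4.423, apex=27.230, x_land=37.548, impact vy=-23.336
  bounce: vy ← 0.89·23.336 = 20.769
Arc 2: start y=0.000, vy=20.769 → t=4.154, apex=21.569, x_land=72.815, impact vy=-20.769
  bounce: vy ← 0.89·20.769 = 18.485
Arc 3: start y=0.000, vy=18.485 → t=3.697, apex=17.084, x_land=104.202, impact vy=-18.485
  bounce: vy ← 0.89·18.485 = 16.452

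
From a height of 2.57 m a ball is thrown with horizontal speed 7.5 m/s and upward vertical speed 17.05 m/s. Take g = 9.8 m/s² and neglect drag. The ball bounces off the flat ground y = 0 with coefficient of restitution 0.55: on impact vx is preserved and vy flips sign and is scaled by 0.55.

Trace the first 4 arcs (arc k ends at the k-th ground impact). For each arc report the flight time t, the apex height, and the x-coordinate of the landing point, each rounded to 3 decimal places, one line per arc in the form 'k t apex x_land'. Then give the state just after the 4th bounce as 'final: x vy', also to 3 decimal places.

Arc 1: start y=2.570, vy=17.050 → t=3.624, apex=17.402, x_land=27.182, impact vy=-18.468
  bounce: vy ← 0.55·18.468 = 10.158
Arc 2: start y=0.000, vy=10.158 → t=2.073, apex=5.264, x_land=42.730, impact vy=-10.158
  bounce: vy ← 0.55·10.158 = 5.587
Arc 3: start y=0.000, vy=5.587 → t=1.140, apex=1.592, x_land=51.280, impact vy=-5.587
  bounce: vy ← 0.55·5.587 = 3.073
Arc 4: start y=0.000, vy=3.073 → t=0.627, apex=0.482, x_land=55.984, impact vy=-3.073
  bounce: vy ← 0.55·3.073 = 1.690

1 3.624 17.402 27.182
2 2.073 5.264 42.730
3 1.140 1.592 51.280
4 0.627 0.482 55.984
final: 55.984 1.690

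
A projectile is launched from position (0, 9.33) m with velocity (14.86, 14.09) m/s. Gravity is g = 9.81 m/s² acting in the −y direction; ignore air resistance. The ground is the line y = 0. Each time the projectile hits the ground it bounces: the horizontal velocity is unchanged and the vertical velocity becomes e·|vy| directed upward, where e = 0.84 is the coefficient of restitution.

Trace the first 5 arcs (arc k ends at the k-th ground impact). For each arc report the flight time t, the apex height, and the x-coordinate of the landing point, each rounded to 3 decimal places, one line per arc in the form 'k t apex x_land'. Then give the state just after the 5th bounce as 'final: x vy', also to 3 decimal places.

Arc 1: start y=9.330, vy=14.090 → t=3.428, apex=19.449, x_land=50.933, impact vy=-19.534
  bounce: vy ← 0.84·19.534 = 16.409
Arc 2: start y=0.000, vy=16.409 → t=3.345, apex=13.723, x_land=100.644, impact vy=-16.409
  bounce: vy ← 0.84·16.409 = 13.783
Arc 3: start y=0.000, vy=13.783 → t=2.810, apex=9.683, x_land=142.402, impact vy=-13.783
  bounce: vy ← 0.84·13.783 = 11.578
Arc 4: start y=0.000, vy=11.578 → t=2.360, apex=6.832, x_land=177.478, impact vy=-11.578
  bounce: vy ← 0.84·11.578 = 9.725
Arc 5: start y=0.000, vy=9.725 → t=1.983, apex=4.821, x_land=206.942, impact vy=-9.725
  bounce: vy ← 0.84·9.725 = 8.169

1 3.428 19.449 50.933
2 3.345 13.723 100.644
3 2.810 9.683 142.402
4 2.360 6.832 177.478
5 1.983 4.821 206.942
final: 206.942 8.169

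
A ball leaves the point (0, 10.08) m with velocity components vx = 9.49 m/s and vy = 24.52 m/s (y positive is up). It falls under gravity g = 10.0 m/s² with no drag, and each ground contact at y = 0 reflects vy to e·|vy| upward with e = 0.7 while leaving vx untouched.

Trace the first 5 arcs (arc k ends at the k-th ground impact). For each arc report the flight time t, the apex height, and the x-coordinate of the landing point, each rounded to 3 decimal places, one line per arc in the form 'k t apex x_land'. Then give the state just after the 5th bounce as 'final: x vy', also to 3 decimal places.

1 5.285 40.142 50.159
2 3.967 19.669 87.804
3 2.777 9.638 114.155
4 1.944 4.723 132.601
5 1.361 2.314 145.513
final: 145.513 4.762

Arc 1: start y=10.080, vy=24.520 → t=5.285, apex=40.142, x_land=50.159, impact vy=-28.334
  bounce: vy ← 0.7·28.334 = 19.834
Arc 2: start y=0.000, vy=19.834 → t=3.967, apex=19.669, x_land=87.804, impact vy=-19.834
  bounce: vy ← 0.7·19.834 = 13.884
Arc 3: start y=0.000, vy=13.884 → t=2.777, apex=9.638, x_land=114.155, impact vy=-13.884
  bounce: vy ← 0.7·13.884 = 9.719
Arc 4: start y=0.000, vy=9.719 → t=1.944, apex=4.723, x_land=132.601, impact vy=-9.719
  bounce: vy ← 0.7·9.719 = 6.803
Arc 5: start y=0.000, vy=6.803 → t=1.361, apex=2.314, x_land=145.513, impact vy=-6.803
  bounce: vy ← 0.7·6.803 = 4.762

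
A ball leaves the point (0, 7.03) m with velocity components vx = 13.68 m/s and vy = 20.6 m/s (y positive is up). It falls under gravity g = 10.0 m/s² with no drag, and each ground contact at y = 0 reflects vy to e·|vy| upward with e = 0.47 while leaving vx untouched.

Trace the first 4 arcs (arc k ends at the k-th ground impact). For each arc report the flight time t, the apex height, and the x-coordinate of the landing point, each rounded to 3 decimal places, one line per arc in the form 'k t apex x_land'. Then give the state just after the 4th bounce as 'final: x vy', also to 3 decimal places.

1 4.437 28.248 60.697
2 2.234 6.240 91.262
3 1.050 1.378 105.627
4 0.494 0.304 112.379
final: 112.379 1.160

Arc 1: start y=7.030, vy=20.600 → t=4.437, apex=28.248, x_land=60.697, impact vy=-23.769
  bounce: vy ← 0.47·23.769 = 11.171
Arc 2: start y=0.000, vy=11.171 → t=2.234, apex=6.240, x_land=91.262, impact vy=-11.171
  bounce: vy ← 0.47·11.171 = 5.251
Arc 3: start y=0.000, vy=5.251 → t=1.050, apex=1.378, x_land=105.627, impact vy=-5.251
  bounce: vy ← 0.47·5.251 = 2.468
Arc 4: start y=0.000, vy=2.468 → t=0.494, apex=0.304, x_land=112.379, impact vy=-2.468
  bounce: vy ← 0.47·2.468 = 1.160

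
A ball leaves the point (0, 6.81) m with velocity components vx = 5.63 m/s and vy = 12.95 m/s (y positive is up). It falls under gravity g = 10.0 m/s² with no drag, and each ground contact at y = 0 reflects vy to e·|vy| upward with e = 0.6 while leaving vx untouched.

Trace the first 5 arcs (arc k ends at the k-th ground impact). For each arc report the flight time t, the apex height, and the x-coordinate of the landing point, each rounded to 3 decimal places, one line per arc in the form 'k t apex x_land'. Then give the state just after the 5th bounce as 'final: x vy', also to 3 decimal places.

Arc 1: start y=6.810, vy=12.950 → t=3.038, apex=15.195, x_land=17.106, impact vy=-17.433
  bounce: vy ← 0.6·17.433 = 10.460
Arc 2: start y=0.000, vy=10.460 → t=2.092, apex=5.470, x_land=28.883, impact vy=-10.460
  bounce: vy ← 0.6·10.460 = 6.276
Arc 3: start y=0.000, vy=6.276 → t=1.255, apex=1.969, x_land=35.950, impact vy=-6.276
  bounce: vy ← 0.6·6.276 = 3.765
Arc 4: start y=0.000, vy=3.765 → t=0.753, apex=0.709, x_land=40.190, impact vy=-3.765
  bounce: vy ← 0.6·3.765 = 2.259
Arc 5: start y=0.000, vy=2.259 → t=0.452, apex=0.255, x_land=42.734, impact vy=-2.259
  bounce: vy ← 0.6·2.259 = 1.356

1 3.038 15.195 17.106
2 2.092 5.470 28.883
3 1.255 1.969 35.950
4 0.753 0.709 40.190
5 0.452 0.255 42.734
final: 42.734 1.356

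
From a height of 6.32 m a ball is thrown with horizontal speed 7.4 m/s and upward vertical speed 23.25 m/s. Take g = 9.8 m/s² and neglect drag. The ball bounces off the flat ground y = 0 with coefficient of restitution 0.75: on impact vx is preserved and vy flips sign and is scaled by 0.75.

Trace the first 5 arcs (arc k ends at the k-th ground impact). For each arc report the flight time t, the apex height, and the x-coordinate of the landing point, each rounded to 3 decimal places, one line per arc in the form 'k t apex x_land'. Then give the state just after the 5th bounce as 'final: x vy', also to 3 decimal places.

1 5.003 33.900 37.020
2 3.945 19.069 66.216
3 2.959 10.726 88.113
4 2.219 6.033 104.536
5 1.664 3.394 116.853
final: 116.853 6.117

Arc 1: start y=6.320, vy=23.250 → t=5.003, apex=33.900, x_land=37.020, impact vy=-25.777
  bounce: vy ← 0.75·25.777 = 19.332
Arc 2: start y=0.000, vy=19.332 → t=3.945, apex=19.069, x_land=66.216, impact vy=-19.332
  bounce: vy ← 0.75·19.332 = 14.499
Arc 3: start y=0.000, vy=14.499 → t=2.959, apex=10.726, x_land=88.113, impact vy=-14.499
  bounce: vy ← 0.75·14.499 = 10.875
Arc 4: start y=0.000, vy=10.875 → t=2.219, apex=6.033, x_land=104.536, impact vy=-10.875
  bounce: vy ← 0.75·10.875 = 8.156
Arc 5: start y=0.000, vy=8.156 → t=1.664, apex=3.394, x_land=116.853, impact vy=-8.156
  bounce: vy ← 0.75·8.156 = 6.117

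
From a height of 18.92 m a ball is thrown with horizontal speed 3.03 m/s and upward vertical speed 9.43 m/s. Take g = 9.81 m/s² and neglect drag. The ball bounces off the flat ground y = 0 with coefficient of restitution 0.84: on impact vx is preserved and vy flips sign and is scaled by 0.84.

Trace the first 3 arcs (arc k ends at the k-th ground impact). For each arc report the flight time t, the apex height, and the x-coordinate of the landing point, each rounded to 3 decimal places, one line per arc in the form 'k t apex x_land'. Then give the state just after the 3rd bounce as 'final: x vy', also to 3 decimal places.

Arc 1: start y=18.920, vy=9.430 → t=3.148, apex=23.452, x_land=9.538, impact vy=-21.451
  bounce: vy ← 0.84·21.451 = 18.019
Arc 2: start y=0.000, vy=18.019 → t=3.674, apex=16.548, x_land=20.669, impact vy=-18.019
  bounce: vy ← 0.84·18.019 = 15.136
Arc 3: start y=0.000, vy=15.136 → t=3.086, apex=11.676, x_land=30.019, impact vy=-15.136
  bounce: vy ← 0.84·15.136 = 12.714

1 3.148 23.452 9.538
2 3.674 16.548 20.669
3 3.086 11.676 30.019
final: 30.019 12.714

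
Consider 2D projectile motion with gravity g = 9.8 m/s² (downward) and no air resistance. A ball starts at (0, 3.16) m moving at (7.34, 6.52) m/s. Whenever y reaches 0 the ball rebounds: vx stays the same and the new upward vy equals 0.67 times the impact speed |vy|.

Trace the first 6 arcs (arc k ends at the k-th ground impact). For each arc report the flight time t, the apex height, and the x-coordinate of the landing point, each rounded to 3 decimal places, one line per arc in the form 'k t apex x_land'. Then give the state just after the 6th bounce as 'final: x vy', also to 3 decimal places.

1 1.708 5.329 12.538
2 1.397 2.392 22.795
3 0.936 1.074 29.667
4 0.627 0.482 34.271
5 0.420 0.216 37.356
6 0.282 0.097 39.423
final: 39.423 0.924

Arc 1: start y=3.160, vy=6.520 → t=1.708, apex=5.329, x_land=12.538, impact vy=-10.220
  bounce: vy ← 0.67·10.220 = 6.847
Arc 2: start y=0.000, vy=6.847 → t=1.397, apex=2.392, x_land=22.795, impact vy=-6.847
  bounce: vy ← 0.67·6.847 = 4.588
Arc 3: start y=0.000, vy=4.588 → t=0.936, apex=1.074, x_land=29.667, impact vy=-4.588
  bounce: vy ← 0.67·4.588 = 3.074
Arc 4: start y=0.000, vy=3.074 → t=0.627, apex=0.482, x_land=34.271, impact vy=-3.074
  bounce: vy ← 0.67·3.074 = 2.059
Arc 5: start y=0.000, vy=2.059 → t=0.420, apex=0.216, x_land=37.356, impact vy=-2.059
  bounce: vy ← 0.67·2.059 = 1.380
Arc 6: start y=0.000, vy=1.380 → t=0.282, apex=0.097, x_land=39.423, impact vy=-1.380
  bounce: vy ← 0.67·1.380 = 0.924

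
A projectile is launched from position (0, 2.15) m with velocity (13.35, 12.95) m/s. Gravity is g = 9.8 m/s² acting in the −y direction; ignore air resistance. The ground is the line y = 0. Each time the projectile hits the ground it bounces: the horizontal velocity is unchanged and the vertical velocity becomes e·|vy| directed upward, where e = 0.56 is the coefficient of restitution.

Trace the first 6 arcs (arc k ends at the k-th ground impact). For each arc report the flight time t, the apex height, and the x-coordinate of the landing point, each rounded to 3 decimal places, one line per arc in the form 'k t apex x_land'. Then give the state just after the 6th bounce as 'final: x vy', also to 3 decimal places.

1 2.800 10.706 37.374
2 1.656 3.357 59.476
3 0.927 1.053 71.853
4 0.519 0.330 78.784
5 0.291 0.104 82.665
6 0.163 0.032 84.839
final: 84.839 0.447

Arc 1: start y=2.150, vy=12.950 → t=2.800, apex=10.706, x_land=37.374, impact vy=-14.486
  bounce: vy ← 0.56·14.486 = 8.112
Arc 2: start y=0.000, vy=8.112 → t=1.656, apex=3.357, x_land=59.476, impact vy=-8.112
  bounce: vy ← 0.56·8.112 = 4.543
Arc 3: start y=0.000, vy=4.543 → t=0.927, apex=1.053, x_land=71.853, impact vy=-4.543
  bounce: vy ← 0.56·4.543 = 2.544
Arc 4: start y=0.000, vy=2.544 → t=0.519, apex=0.330, x_land=78.784, impact vy=-2.544
  bounce: vy ← 0.56·2.544 = 1.425
Arc 5: start y=0.000, vy=1.425 → t=0.291, apex=0.104, x_land=82.665, impact vy=-1.425
  bounce: vy ← 0.56·1.425 = 0.798
Arc 6: start y=0.000, vy=0.798 → t=0.163, apex=0.032, x_land=84.839, impact vy=-0.798
  bounce: vy ← 0.56·0.798 = 0.447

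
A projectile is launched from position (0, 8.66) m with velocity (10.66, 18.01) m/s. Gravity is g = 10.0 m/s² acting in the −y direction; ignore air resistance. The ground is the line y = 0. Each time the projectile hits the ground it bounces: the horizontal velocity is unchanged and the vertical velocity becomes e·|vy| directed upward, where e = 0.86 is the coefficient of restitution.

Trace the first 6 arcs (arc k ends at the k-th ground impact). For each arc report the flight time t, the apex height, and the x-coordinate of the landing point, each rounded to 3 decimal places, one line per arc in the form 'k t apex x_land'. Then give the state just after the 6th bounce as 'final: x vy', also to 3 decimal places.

Arc 1: start y=8.660, vy=18.010 → t=4.032, apex=24.878, x_land=42.977, impact vy=-22.306
  bounce: vy ← 0.86·22.306 = 19.183
Arc 2: start y=0.000, vy=19.183 → t=3.837, apex=18.400, x_land=83.876, impact vy=-19.183
  bounce: vy ← 0.86·19.183 = 16.498
Arc 3: start y=0.000, vy=16.498 → t=3.300, apex=13.608, x_land=119.048, impact vy=-16.498
  bounce: vy ← 0.86·16.498 = 14.188
Arc 4: start y=0.000, vy=14.188 → t=2.838, apex=10.065, x_land=149.297, impact vy=-14.188
  bounce: vy ← 0.86·14.188 = 12.202
Arc 5: start y=0.000, vy=12.202 → t=2.440, apex=7.444, x_land=175.311, impact vy=-12.202
  bounce: vy ← 0.86·12.202 = 10.493
Arc 6: start y=0.000, vy=10.493 → t=2.099, apex=5.506, x_land=197.683, impact vy=-10.493
  bounce: vy ← 0.86·10.493 = 9.024

1 4.032 24.878 42.977
2 3.837 18.400 83.876
3 3.300 13.608 119.048
4 2.838 10.065 149.297
5 2.440 7.444 175.311
6 2.099 5.506 197.683
final: 197.683 9.024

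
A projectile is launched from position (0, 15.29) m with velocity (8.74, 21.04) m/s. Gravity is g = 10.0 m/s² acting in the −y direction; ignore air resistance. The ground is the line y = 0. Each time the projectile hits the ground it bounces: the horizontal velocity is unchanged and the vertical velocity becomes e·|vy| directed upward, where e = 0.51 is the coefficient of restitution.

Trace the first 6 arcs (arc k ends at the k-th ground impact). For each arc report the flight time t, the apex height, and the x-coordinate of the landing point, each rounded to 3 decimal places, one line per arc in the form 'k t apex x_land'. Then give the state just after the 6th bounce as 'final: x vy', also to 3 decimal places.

Arc 1: start y=15.290, vy=21.040 → t=4.840, apex=37.424, x_land=42.300, impact vy=-27.358
  bounce: vy ← 0.51·27.358 = 13.953
Arc 2: start y=0.000, vy=13.953 → t=2.791, apex=9.734, x_land=66.690, impact vy=-13.953
  bounce: vy ← 0.51·13.953 = 7.116
Arc 3: start y=0.000, vy=7.116 → t=1.423, apex=2.532, x_land=79.128, impact vy=-7.116
  bounce: vy ← 0.51·7.116 = 3.629
Arc 4: start y=0.000, vy=3.629 → t=0.726, apex=0.659, x_land=85.472, impact vy=-3.629
  bounce: vy ← 0.51·3.629 = 1.851
Arc 5: start y=0.000, vy=1.851 → t=0.370, apex=0.171, x_land=88.707, impact vy=-1.851
  bounce: vy ← 0.51·1.851 = 0.944
Arc 6: start y=0.000, vy=0.944 → t=0.189, apex=0.045, x_land=90.357, impact vy=-0.944
  bounce: vy ← 0.51·0.944 = 0.481

1 4.840 37.424 42.300
2 2.791 9.734 66.690
3 1.423 2.532 79.128
4 0.726 0.659 85.472
5 0.370 0.171 88.707
6 0.189 0.045 90.357
final: 90.357 0.481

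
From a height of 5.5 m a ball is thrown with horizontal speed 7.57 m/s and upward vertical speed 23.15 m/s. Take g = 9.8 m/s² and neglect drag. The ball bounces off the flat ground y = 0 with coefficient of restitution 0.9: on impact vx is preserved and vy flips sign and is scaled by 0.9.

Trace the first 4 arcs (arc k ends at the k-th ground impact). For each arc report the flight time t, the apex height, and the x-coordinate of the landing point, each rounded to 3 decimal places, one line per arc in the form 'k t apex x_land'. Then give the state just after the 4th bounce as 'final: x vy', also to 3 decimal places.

Arc 1: start y=5.500, vy=23.150 → t=4.951, apex=32.843, x_land=37.481, impact vy=-25.372
  bounce: vy ← 0.9·25.372 = 22.835
Arc 2: start y=0.000, vy=22.835 → t=4.660, apex=26.603, x_land=72.758, impact vy=-22.835
  bounce: vy ← 0.9·22.835 = 20.551
Arc 3: start y=0.000, vy=20.551 → t=4.194, apex=21.548, x_land=104.507, impact vy=-20.551
  bounce: vy ← 0.9·20.551 = 18.496
Arc 4: start y=0.000, vy=18.496 → t=3.775, apex=17.454, x_land=133.081, impact vy=-18.496
  bounce: vy ← 0.9·18.496 = 16.646

1 4.951 32.843 37.481
2 4.660 26.603 72.758
3 4.194 21.548 104.507
4 3.775 17.454 133.081
final: 133.081 16.646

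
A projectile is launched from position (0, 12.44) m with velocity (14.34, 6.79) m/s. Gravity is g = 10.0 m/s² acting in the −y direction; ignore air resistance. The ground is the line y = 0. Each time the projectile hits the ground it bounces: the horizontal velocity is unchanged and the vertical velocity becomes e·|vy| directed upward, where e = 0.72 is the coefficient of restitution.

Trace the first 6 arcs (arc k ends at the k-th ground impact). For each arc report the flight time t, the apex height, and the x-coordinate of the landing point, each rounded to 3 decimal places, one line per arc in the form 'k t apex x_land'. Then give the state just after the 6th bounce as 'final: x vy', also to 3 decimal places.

Arc 1: start y=12.440, vy=6.790 → t=2.396, apex=14.745, x_land=34.363, impact vy=-17.173
  bounce: vy ← 0.72·17.173 = 12.364
Arc 2: start y=0.000, vy=12.364 → t=2.473, apex=7.644, x_land=69.824, impact vy=-12.364
  bounce: vy ← 0.72·12.364 = 8.902
Arc 3: start y=0.000, vy=8.902 → t=1.780, apex=3.963, x_land=95.356, impact vy=-8.902
  bounce: vy ← 0.72·8.902 = 6.410
Arc 4: start y=0.000, vy=6.410 → t=1.282, apex=2.054, x_land=113.739, impact vy=-6.410
  bounce: vy ← 0.72·6.410 = 4.615
Arc 5: start y=0.000, vy=4.615 → t=0.923, apex=1.065, x_land=126.974, impact vy=-4.615
  bounce: vy ← 0.72·4.615 = 3.323
Arc 6: start y=0.000, vy=3.323 → t=0.665, apex=0.552, x_land=136.504, impact vy=-3.323
  bounce: vy ← 0.72·3.323 = 2.392

1 2.396 14.745 34.363
2 2.473 7.644 69.824
3 1.780 3.963 95.356
4 1.282 2.054 113.739
5 0.923 1.065 126.974
6 0.665 0.552 136.504
final: 136.504 2.392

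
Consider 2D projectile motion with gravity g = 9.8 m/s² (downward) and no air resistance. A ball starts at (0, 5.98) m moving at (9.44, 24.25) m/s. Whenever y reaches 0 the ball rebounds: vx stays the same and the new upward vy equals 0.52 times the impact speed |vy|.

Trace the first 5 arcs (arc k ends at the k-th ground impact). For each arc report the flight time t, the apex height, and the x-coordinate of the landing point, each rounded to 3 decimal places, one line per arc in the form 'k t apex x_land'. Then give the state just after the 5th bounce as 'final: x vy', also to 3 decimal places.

Arc 1: start y=5.980, vy=24.250 → t=5.184, apex=35.983, x_land=48.941, impact vy=-26.557
  bounce: vy ← 0.52·26.557 = 13.810
Arc 2: start y=0.000, vy=13.810 → t=2.818, apex=9.730, x_land=75.545, impact vy=-13.810
  bounce: vy ← 0.52·13.810 = 7.181
Arc 3: start y=0.000, vy=7.181 → t=1.466, apex=2.631, x_land=89.380, impact vy=-7.181
  bounce: vy ← 0.52·7.181 = 3.734
Arc 4: start y=0.000, vy=3.734 → t=0.762, apex=0.711, x_land=96.573, impact vy=-3.734
  bounce: vy ← 0.52·3.734 = 1.942
Arc 5: start y=0.000, vy=1.942 → t=0.396, apex=0.192, x_land=100.314, impact vy=-1.942
  bounce: vy ← 0.52·1.942 = 1.010

1 5.184 35.983 48.941
2 2.818 9.730 75.545
3 1.466 2.631 89.380
4 0.762 0.711 96.573
5 0.396 0.192 100.314
final: 100.314 1.010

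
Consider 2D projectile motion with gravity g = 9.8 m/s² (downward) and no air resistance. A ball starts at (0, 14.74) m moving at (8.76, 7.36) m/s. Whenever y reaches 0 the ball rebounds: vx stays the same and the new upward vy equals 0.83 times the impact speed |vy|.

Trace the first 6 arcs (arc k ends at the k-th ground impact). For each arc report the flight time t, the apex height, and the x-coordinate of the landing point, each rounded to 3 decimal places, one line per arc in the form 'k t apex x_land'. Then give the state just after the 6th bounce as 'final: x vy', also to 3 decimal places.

1 2.641 17.504 23.136
2 3.137 12.058 50.620
3 2.604 8.307 73.431
4 2.161 5.723 92.365
5 1.794 3.942 108.080
6 1.489 2.716 121.123
final: 121.123 6.056

Arc 1: start y=14.740, vy=7.360 → t=2.641, apex=17.504, x_land=23.136, impact vy=-18.522
  bounce: vy ← 0.83·18.522 = 15.373
Arc 2: start y=0.000, vy=15.373 → t=3.137, apex=12.058, x_land=50.620, impact vy=-15.373
  bounce: vy ← 0.83·15.373 = 12.760
Arc 3: start y=0.000, vy=12.760 → t=2.604, apex=8.307, x_land=73.431, impact vy=-12.760
  bounce: vy ← 0.83·12.760 = 10.591
Arc 4: start y=0.000, vy=10.591 → t=2.161, apex=5.723, x_land=92.365, impact vy=-10.591
  bounce: vy ← 0.83·10.591 = 8.790
Arc 5: start y=0.000, vy=8.790 → t=1.794, apex=3.942, x_land=108.080, impact vy=-8.790
  bounce: vy ← 0.83·8.790 = 7.296
Arc 6: start y=0.000, vy=7.296 → t=1.489, apex=2.716, x_land=121.123, impact vy=-7.296
  bounce: vy ← 0.83·7.296 = 6.056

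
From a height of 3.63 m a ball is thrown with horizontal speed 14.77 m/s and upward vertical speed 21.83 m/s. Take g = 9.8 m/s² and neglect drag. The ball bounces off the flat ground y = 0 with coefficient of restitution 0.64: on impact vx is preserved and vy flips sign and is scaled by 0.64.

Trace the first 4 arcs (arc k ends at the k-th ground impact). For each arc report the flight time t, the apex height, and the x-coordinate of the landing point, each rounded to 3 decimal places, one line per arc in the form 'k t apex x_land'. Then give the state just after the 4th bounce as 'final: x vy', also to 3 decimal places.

Arc 1: start y=3.630, vy=21.830 → t=4.616, apex=27.944, x_land=68.172, impact vy=-23.403
  bounce: vy ← 0.64·23.403 = 14.978
Arc 2: start y=0.000, vy=14.978 → t=3.057, apex=11.446, x_land=113.320, impact vy=-14.978
  bounce: vy ← 0.64·14.978 = 9.586
Arc 3: start y=0.000, vy=9.586 → t=1.956, apex=4.688, x_land=142.215, impact vy=-9.586
  bounce: vy ← 0.64·9.586 = 6.135
Arc 4: start y=0.000, vy=6.135 → t=1.252, apex=1.920, x_land=160.707, impact vy=-6.135
  bounce: vy ← 0.64·6.135 = 3.926

1 4.616 27.944 68.172
2 3.057 11.446 113.320
3 1.956 4.688 142.215
4 1.252 1.920 160.707
final: 160.707 3.926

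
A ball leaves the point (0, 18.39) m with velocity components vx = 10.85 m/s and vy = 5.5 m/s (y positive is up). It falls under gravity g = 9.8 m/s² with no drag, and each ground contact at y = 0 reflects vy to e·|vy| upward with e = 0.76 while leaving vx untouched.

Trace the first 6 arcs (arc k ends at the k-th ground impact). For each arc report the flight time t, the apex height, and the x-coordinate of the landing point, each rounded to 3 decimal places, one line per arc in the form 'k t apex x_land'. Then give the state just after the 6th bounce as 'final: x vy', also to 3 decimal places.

1 2.578 19.933 27.973
2 3.066 11.514 61.236
3 2.330 6.650 86.516
4 1.771 3.841 105.729
5 1.346 2.219 120.331
6 1.023 1.281 131.429
final: 131.429 3.809

Arc 1: start y=18.390, vy=5.500 → t=2.578, apex=19.933, x_land=27.973, impact vy=-19.766
  bounce: vy ← 0.76·19.766 = 15.022
Arc 2: start y=0.000, vy=15.022 → t=3.066, apex=11.514, x_land=61.236, impact vy=-15.022
  bounce: vy ← 0.76·15.022 = 11.417
Arc 3: start y=0.000, vy=11.417 → t=2.330, apex=6.650, x_land=86.516, impact vy=-11.417
  bounce: vy ← 0.76·11.417 = 8.677
Arc 4: start y=0.000, vy=8.677 → t=1.771, apex=3.841, x_land=105.729, impact vy=-8.677
  bounce: vy ← 0.76·8.677 = 6.594
Arc 5: start y=0.000, vy=6.594 → t=1.346, apex=2.219, x_land=120.331, impact vy=-6.594
  bounce: vy ← 0.76·6.594 = 5.012
Arc 6: start y=0.000, vy=5.012 → t=1.023, apex=1.281, x_land=131.429, impact vy=-5.012
  bounce: vy ← 0.76·5.012 = 3.809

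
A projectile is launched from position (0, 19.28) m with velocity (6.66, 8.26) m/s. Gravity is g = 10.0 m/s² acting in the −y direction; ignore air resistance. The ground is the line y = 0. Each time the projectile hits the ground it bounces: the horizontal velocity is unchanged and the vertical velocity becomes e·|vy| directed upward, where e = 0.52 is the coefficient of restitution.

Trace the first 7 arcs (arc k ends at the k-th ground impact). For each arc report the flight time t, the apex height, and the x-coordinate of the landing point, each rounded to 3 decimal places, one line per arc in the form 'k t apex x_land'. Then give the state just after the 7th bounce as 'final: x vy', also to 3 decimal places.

Arc 1: start y=19.280, vy=8.260 → t=2.956, apex=22.691, x_land=19.689, impact vy=-21.303
  bounce: vy ← 0.52·21.303 = 11.078
Arc 2: start y=0.000, vy=11.078 → t=2.216, apex=6.136, x_land=34.445, impact vy=-11.078
  bounce: vy ← 0.52·11.078 = 5.760
Arc 3: start y=0.000, vy=5.760 → t=1.152, apex=1.659, x_land=42.117, impact vy=-5.760
  bounce: vy ← 0.52·5.760 = 2.995
Arc 4: start y=0.000, vy=2.995 → t=0.599, apex=0.449, x_land=46.107, impact vy=-2.995
  bounce: vy ← 0.52·2.995 = 1.558
Arc 5: start y=0.000, vy=1.558 → t=0.312, apex=0.121, x_land=48.182, impact vy=-1.558
  bounce: vy ← 0.52·1.558 = 0.810
Arc 6: start y=0.000, vy=0.810 → t=0.162, apex=0.033, x_land=49.261, impact vy=-0.810
  bounce: vy ← 0.52·0.810 = 0.421
Arc 7: start y=0.000, vy=0.421 → t=0.084, apex=0.009, x_land=49.822, impact vy=-0.421
  bounce: vy ← 0.52·0.421 = 0.219

1 2.956 22.691 19.689
2 2.216 6.136 34.445
3 1.152 1.659 42.117
4 0.599 0.449 46.107
5 0.312 0.121 48.182
6 0.162 0.033 49.261
7 0.084 0.009 49.822
final: 49.822 0.219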